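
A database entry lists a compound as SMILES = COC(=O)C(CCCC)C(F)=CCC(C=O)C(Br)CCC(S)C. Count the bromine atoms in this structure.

1

Scan the SMILES for Br atoms (remember two-letter symbols like Cl and Br are single atoms).
Bromine count: 1.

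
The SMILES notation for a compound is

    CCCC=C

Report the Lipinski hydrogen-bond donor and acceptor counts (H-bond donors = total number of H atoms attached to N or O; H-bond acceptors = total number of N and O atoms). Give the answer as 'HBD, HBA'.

0, 0

Donors: find every N or O and count the H atoms it carries.
  (no N or O atoms present)
Lipinski HBD = 0.
Acceptors: N atoms = 0, O atoms = 0 → HBA = 0.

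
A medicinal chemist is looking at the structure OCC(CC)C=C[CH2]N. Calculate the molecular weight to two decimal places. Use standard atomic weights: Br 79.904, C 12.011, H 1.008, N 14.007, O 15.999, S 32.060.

129.20 g/mol

First, the molecular formula is C7H15NO (counting implicit H from valence).
  C: 7 × 12.011 = 84.077
  H: 15 × 1.008 = 15.120
  N: 1 × 14.007 = 14.007
  O: 1 × 15.999 = 15.999
Sum: 7×12.011 + 15×1.008 + 1×14.007 + 1×15.999 = 129.203 → 129.20 g/mol.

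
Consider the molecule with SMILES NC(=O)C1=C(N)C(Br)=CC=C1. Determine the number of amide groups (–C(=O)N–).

1

The amide motif appears at heavy-atom position 2 in the SMILES.
Other groups present: 1 primary amine.
Amide count: 1.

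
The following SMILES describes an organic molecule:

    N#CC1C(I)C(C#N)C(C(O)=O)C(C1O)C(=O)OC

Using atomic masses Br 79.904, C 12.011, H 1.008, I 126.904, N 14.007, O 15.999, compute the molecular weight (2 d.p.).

First, the molecular formula is C11H11IN2O5 (counting implicit H from valence).
  C: 11 × 12.011 = 132.121
  H: 11 × 1.008 = 11.088
  I: 1 × 126.904 = 126.904
  N: 2 × 14.007 = 28.014
  O: 5 × 15.999 = 79.995
Sum: 11×12.011 + 11×1.008 + 1×126.904 + 2×14.007 + 5×15.999 = 378.122 → 378.12 g/mol.

378.12 g/mol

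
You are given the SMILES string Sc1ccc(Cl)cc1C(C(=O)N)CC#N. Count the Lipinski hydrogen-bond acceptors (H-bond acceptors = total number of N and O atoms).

N atoms: 2; O atoms: 1.
Lipinski HBA = 2 + 1 = 3.

3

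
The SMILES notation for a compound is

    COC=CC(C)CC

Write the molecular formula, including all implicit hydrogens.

C7H14O

Walk through each heavy atom and fill implicit hydrogens from standard valence (C 4, N 3, O 2, S 2, halogen 1):
  atom 1: C, bond orders sum to 1 (valence 4) → 3 H
  atom 2: O, bond orders sum to 2 (valence 2) → 0 H
  atom 3: C, bond orders sum to 3 (valence 4) → 1 H
  atom 4: C, bond orders sum to 3 (valence 4) → 1 H
  atom 5: C, bond orders sum to 3 (valence 4) → 1 H
  atom 6: C, bond orders sum to 1 (valence 4) → 3 H
  atom 7: C, bond orders sum to 2 (valence 4) → 2 H
  atom 8: C, bond orders sum to 1 (valence 4) → 3 H
Totals → C:7, H:14, O:1.
In Hill order: C7H14O.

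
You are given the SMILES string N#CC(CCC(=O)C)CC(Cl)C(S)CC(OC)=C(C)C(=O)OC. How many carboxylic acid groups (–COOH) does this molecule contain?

0

Scan the SMILES for the carboxylic acid motif — none present.
Groups that are present: 1 alkene, 1 ester, 1 ether, 1 ketone, 1 nitrile, 1 thiol.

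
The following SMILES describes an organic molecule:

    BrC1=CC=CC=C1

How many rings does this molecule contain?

In SMILES, each pair of matching ring-closure digits denotes one ring-closing bond; the number of such bonds equals the number of independent rings.
Ring-closure bonds here: 1.

1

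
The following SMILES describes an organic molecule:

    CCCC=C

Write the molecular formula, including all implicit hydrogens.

C5H10

Walk through each heavy atom and fill implicit hydrogens from standard valence (C 4, N 3, O 2, S 2, halogen 1):
  atom 1: C, bond orders sum to 1 (valence 4) → 3 H
  atom 2: C, bond orders sum to 2 (valence 4) → 2 H
  atom 3: C, bond orders sum to 2 (valence 4) → 2 H
  atom 4: C, bond orders sum to 3 (valence 4) → 1 H
  atom 5: C, bond orders sum to 2 (valence 4) → 2 H
Totals → C:5, H:10.
In Hill order: C5H10.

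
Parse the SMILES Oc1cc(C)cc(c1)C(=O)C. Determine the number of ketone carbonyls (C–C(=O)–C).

The ketone motif appears at heavy-atom position 9 in the SMILES.
Other groups present: 1 hydroxyl.
Ketone count: 1.

1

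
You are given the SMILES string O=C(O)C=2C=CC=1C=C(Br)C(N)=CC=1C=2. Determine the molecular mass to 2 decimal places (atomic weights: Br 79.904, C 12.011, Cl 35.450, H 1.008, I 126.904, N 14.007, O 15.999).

266.09 g/mol

First, the molecular formula is C11H8BrNO2 (counting implicit H from valence).
  Br: 1 × 79.904 = 79.904
  C: 11 × 12.011 = 132.121
  H: 8 × 1.008 = 8.064
  N: 1 × 14.007 = 14.007
  O: 2 × 15.999 = 31.998
Sum: 1×79.904 + 11×12.011 + 8×1.008 + 1×14.007 + 2×15.999 = 266.094 → 266.09 g/mol.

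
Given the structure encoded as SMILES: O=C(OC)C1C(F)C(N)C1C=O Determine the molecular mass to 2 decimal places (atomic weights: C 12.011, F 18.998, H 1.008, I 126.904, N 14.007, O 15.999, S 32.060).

First, the molecular formula is C7H10FNO3 (counting implicit H from valence).
  C: 7 × 12.011 = 84.077
  F: 1 × 18.998 = 18.998
  H: 10 × 1.008 = 10.080
  N: 1 × 14.007 = 14.007
  O: 3 × 15.999 = 47.997
Sum: 7×12.011 + 1×18.998 + 10×1.008 + 1×14.007 + 3×15.999 = 175.159 → 175.16 g/mol.

175.16 g/mol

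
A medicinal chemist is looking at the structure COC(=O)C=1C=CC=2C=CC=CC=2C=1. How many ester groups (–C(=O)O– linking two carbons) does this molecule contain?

The ester motif appears at heavy-atom position 3 in the SMILES.
Ester count: 1.

1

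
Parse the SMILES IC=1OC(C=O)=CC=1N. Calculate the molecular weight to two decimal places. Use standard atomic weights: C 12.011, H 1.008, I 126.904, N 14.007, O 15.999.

237.00 g/mol

First, the molecular formula is C5H4INO2 (counting implicit H from valence).
  C: 5 × 12.011 = 60.055
  H: 4 × 1.008 = 4.032
  I: 1 × 126.904 = 126.904
  N: 1 × 14.007 = 14.007
  O: 2 × 15.999 = 31.998
Sum: 5×12.011 + 4×1.008 + 1×126.904 + 1×14.007 + 2×15.999 = 236.996 → 237.00 g/mol.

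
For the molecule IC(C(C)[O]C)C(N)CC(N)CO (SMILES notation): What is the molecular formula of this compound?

C8H19IN2O2

Walk through each heavy atom and fill implicit hydrogens from standard valence (C 4, N 3, O 2, S 2, halogen 1):
  atom 1: I (halogen, monovalent) → 0 H
  atom 2: C, bond orders sum to 3 (valence 4) → 1 H
  atom 3: C, bond orders sum to 3 (valence 4) → 1 H
  atom 4: C, bond orders sum to 1 (valence 4) → 3 H
  atom 5: O with explicit H count 0
  atom 6: C, bond orders sum to 1 (valence 4) → 3 H
  atom 7: C, bond orders sum to 3 (valence 4) → 1 H
  atom 8: N, bond orders sum to 1 (valence 3) → 2 H
  atom 9: C, bond orders sum to 2 (valence 4) → 2 H
  atom 10: C, bond orders sum to 3 (valence 4) → 1 H
  atom 11: N, bond orders sum to 1 (valence 3) → 2 H
  atom 12: C, bond orders sum to 2 (valence 4) → 2 H
  atom 13: O, bond orders sum to 1 (valence 2) → 1 H
Totals → C:8, H:19, I:1, N:2, O:2.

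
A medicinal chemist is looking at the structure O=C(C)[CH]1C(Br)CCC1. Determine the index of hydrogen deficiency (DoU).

2

Molecular formula: C7H11BrO.
DoU = (2C + 2 + N − H − X) / 2, where X is the halogen count and O/S are ignored.
    = (2·7 + 2 + 0 − 11 − 1) / 2 = 4 / 2 = 2.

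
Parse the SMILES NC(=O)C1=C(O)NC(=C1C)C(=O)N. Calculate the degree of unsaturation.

Degree of unsaturation = (number of rings) + (number of π bonds).
Ring closures in the SMILES: 1.
π bonds: 4 double bonds (each 1 DoU) → 4 DoU from unsaturation.
Total DoU = 1 + 4 = 5.

5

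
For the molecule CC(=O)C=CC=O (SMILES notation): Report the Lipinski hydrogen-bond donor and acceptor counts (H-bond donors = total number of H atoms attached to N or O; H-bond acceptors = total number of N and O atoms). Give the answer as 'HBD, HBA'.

0, 2

Donors: find every N or O and count the H atoms it carries.
  atom 3 (O): bond orders sum to 2 → 0 H
  atom 7 (O): bond orders sum to 2 → 0 H
Lipinski HBD = 0.
Acceptors: N atoms = 0, O atoms = 2 → HBA = 2.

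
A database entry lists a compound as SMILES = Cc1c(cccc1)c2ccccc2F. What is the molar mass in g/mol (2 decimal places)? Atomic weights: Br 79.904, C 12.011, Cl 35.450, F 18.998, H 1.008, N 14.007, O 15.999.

186.23 g/mol

First, the molecular formula is C13H11F (counting implicit H from valence).
  C: 13 × 12.011 = 156.143
  F: 1 × 18.998 = 18.998
  H: 11 × 1.008 = 11.088
Sum: 13×12.011 + 1×18.998 + 11×1.008 = 186.229 → 186.23 g/mol.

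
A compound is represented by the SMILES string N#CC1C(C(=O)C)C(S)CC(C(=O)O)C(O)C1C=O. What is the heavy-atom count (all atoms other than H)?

19

Every atom symbol written in the SMILES (organic subset) is one heavy atom; implicit H are not written.
Heavy atoms by element → C:12, N:1, O:5, S:1.
Total: 19.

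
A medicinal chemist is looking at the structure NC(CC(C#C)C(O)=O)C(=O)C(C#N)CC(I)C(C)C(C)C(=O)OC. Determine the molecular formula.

C17H23IN2O5

Walk through each heavy atom and fill implicit hydrogens from standard valence (C 4, N 3, O 2, S 2, halogen 1):
  atom 1: N, bond orders sum to 1 (valence 3) → 2 H
  atom 2: C, bond orders sum to 3 (valence 4) → 1 H
  atom 3: C, bond orders sum to 2 (valence 4) → 2 H
  atom 4: C, bond orders sum to 3 (valence 4) → 1 H
  atom 5: C, bond orders sum to 4 (valence 4) → 0 H
  atom 6: C, bond orders sum to 3 (valence 4) → 1 H
  atom 7: C, bond orders sum to 4 (valence 4) → 0 H
  atom 8: O, bond orders sum to 1 (valence 2) → 1 H
  atom 9: O, bond orders sum to 2 (valence 2) → 0 H
  atom 10: C, bond orders sum to 4 (valence 4) → 0 H
  atom 11: O, bond orders sum to 2 (valence 2) → 0 H
  atom 12: C, bond orders sum to 3 (valence 4) → 1 H
  atom 13: C, bond orders sum to 4 (valence 4) → 0 H
  atom 14: N, bond orders sum to 3 (valence 3) → 0 H
  atom 15: C, bond orders sum to 2 (valence 4) → 2 H
  atom 16: C, bond orders sum to 3 (valence 4) → 1 H
  atom 17: I (halogen, monovalent) → 0 H
  atom 18: C, bond orders sum to 3 (valence 4) → 1 H
  atom 19: C, bond orders sum to 1 (valence 4) → 3 H
  atom 20: C, bond orders sum to 3 (valence 4) → 1 H
  atom 21: C, bond orders sum to 1 (valence 4) → 3 H
  atom 22: C, bond orders sum to 4 (valence 4) → 0 H
  atom 23: O, bond orders sum to 2 (valence 2) → 0 H
  atom 24: O, bond orders sum to 2 (valence 2) → 0 H
  atom 25: C, bond orders sum to 1 (valence 4) → 3 H
Totals → C:17, H:23, I:1, N:2, O:5.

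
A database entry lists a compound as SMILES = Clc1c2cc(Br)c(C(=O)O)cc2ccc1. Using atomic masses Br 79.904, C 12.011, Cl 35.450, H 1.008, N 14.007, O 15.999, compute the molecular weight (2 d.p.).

First, the molecular formula is C11H6BrClO2 (counting implicit H from valence).
  Br: 1 × 79.904 = 79.904
  C: 11 × 12.011 = 132.121
  Cl: 1 × 35.450 = 35.450
  H: 6 × 1.008 = 6.048
  O: 2 × 15.999 = 31.998
Sum: 1×79.904 + 11×12.011 + 1×35.450 + 6×1.008 + 2×15.999 = 285.521 → 285.52 g/mol.

285.52 g/mol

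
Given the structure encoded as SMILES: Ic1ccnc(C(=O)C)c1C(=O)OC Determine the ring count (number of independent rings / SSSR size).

In SMILES, each pair of matching ring-closure digits denotes one ring-closing bond; the number of such bonds equals the number of independent rings.
Ring-closure bonds here: 1.

1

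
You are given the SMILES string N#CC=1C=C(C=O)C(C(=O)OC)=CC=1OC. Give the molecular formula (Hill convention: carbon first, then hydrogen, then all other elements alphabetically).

Walk through each heavy atom and fill implicit hydrogens from standard valence (C 4, N 3, O 2, S 2, halogen 1):
  atom 1: N, bond orders sum to 3 (valence 3) → 0 H
  atom 2: C, bond orders sum to 4 (valence 4) → 0 H
  atom 3: C, bond orders sum to 4 (valence 4) → 0 H
  atom 4: C, bond orders sum to 3 (valence 4) → 1 H
  atom 5: C, bond orders sum to 4 (valence 4) → 0 H
  atom 6: C, bond orders sum to 3 (valence 4) → 1 H
  atom 7: O, bond orders sum to 2 (valence 2) → 0 H
  atom 8: C, bond orders sum to 4 (valence 4) → 0 H
  atom 9: C, bond orders sum to 4 (valence 4) → 0 H
  atom 10: O, bond orders sum to 2 (valence 2) → 0 H
  atom 11: O, bond orders sum to 2 (valence 2) → 0 H
  atom 12: C, bond orders sum to 1 (valence 4) → 3 H
  atom 13: C, bond orders sum to 3 (valence 4) → 1 H
  atom 14: C, bond orders sum to 4 (valence 4) → 0 H
  atom 15: O, bond orders sum to 2 (valence 2) → 0 H
  atom 16: C, bond orders sum to 1 (valence 4) → 3 H
Totals → C:11, H:9, N:1, O:4.
In Hill order: C11H9NO4.

C11H9NO4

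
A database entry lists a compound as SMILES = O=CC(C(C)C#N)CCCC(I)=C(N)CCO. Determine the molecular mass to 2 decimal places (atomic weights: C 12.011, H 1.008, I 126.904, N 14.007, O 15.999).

First, the molecular formula is C12H19IN2O2 (counting implicit H from valence).
  C: 12 × 12.011 = 144.132
  H: 19 × 1.008 = 19.152
  I: 1 × 126.904 = 126.904
  N: 2 × 14.007 = 28.014
  O: 2 × 15.999 = 31.998
Sum: 12×12.011 + 19×1.008 + 1×126.904 + 2×14.007 + 2×15.999 = 350.200 → 350.20 g/mol.

350.20 g/mol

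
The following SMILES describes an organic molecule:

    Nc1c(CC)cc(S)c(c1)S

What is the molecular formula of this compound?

C8H11NS2

Walk through each heavy atom and fill implicit hydrogens from standard valence (C 4, N 3, O 2, S 2, halogen 1); for lowercase aromatic atoms, an aromatic c carries 1 H when it has two neighbours and 0 H with three, and aromatic n carries 0 H:
  atom 1: N, bond orders sum to 1 (valence 3) → 2 H
  atom 2: aromatic c, 3 neighbours → 0 H
  atom 3: aromatic c, 3 neighbours → 0 H
  atom 4: C, bond orders sum to 2 (valence 4) → 2 H
  atom 5: C, bond orders sum to 1 (valence 4) → 3 H
  atom 6: aromatic c, 2 neighbours → 1 H
  atom 7: aromatic c, 3 neighbours → 0 H
  atom 8: S, bond orders sum to 1 (valence 2) → 1 H
  atom 9: aromatic c, 3 neighbours → 0 H
  atom 10: aromatic c, 2 neighbours → 1 H
  atom 11: S, bond orders sum to 1 (valence 2) → 1 H
Totals → C:8, H:11, N:1, S:2.
In Hill order: C8H11NS2.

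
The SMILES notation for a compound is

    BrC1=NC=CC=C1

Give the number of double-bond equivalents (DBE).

Degree of unsaturation = (number of rings) + (number of π bonds).
Ring closures in the SMILES: 1.
π bonds: 3 double bonds (each 1 DoU) → 3 DoU from unsaturation.
Total DoU = 1 + 3 = 4.

4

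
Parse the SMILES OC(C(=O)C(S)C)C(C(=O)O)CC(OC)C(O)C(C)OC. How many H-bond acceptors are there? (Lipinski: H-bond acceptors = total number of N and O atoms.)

N atoms: 0; O atoms: 7.
Lipinski HBA = 0 + 7 = 7.

7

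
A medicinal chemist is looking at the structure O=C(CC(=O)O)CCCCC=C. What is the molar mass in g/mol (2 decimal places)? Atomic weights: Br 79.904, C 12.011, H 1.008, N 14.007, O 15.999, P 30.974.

170.21 g/mol

First, the molecular formula is C9H14O3 (counting implicit H from valence).
  C: 9 × 12.011 = 108.099
  H: 14 × 1.008 = 14.112
  O: 3 × 15.999 = 47.997
Sum: 9×12.011 + 14×1.008 + 3×15.999 = 170.208 → 170.21 g/mol.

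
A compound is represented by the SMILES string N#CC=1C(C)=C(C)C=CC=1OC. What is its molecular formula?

Walk through each heavy atom and fill implicit hydrogens from standard valence (C 4, N 3, O 2, S 2, halogen 1):
  atom 1: N, bond orders sum to 3 (valence 3) → 0 H
  atom 2: C, bond orders sum to 4 (valence 4) → 0 H
  atom 3: C, bond orders sum to 4 (valence 4) → 0 H
  atom 4: C, bond orders sum to 4 (valence 4) → 0 H
  atom 5: C, bond orders sum to 1 (valence 4) → 3 H
  atom 6: C, bond orders sum to 4 (valence 4) → 0 H
  atom 7: C, bond orders sum to 1 (valence 4) → 3 H
  atom 8: C, bond orders sum to 3 (valence 4) → 1 H
  atom 9: C, bond orders sum to 3 (valence 4) → 1 H
  atom 10: C, bond orders sum to 4 (valence 4) → 0 H
  atom 11: O, bond orders sum to 2 (valence 2) → 0 H
  atom 12: C, bond orders sum to 1 (valence 4) → 3 H
Totals → C:10, H:11, N:1, O:1.
In Hill order: C10H11NO.

C10H11NO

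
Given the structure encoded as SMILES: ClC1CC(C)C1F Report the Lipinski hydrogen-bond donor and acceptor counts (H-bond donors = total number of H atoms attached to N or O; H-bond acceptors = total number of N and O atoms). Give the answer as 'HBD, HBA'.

0, 0

Donors: find every N or O and count the H atoms it carries.
  (no N or O atoms present)
Lipinski HBD = 0.
Acceptors: N atoms = 0, O atoms = 0 → HBA = 0.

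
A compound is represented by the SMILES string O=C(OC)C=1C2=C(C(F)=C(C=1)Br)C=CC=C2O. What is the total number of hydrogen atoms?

8

Walk through each heavy atom and fill implicit hydrogens from standard valence (C 4, N 3, O 2, S 2, halogen 1):
  atom 1: O, bond orders sum to 2 (valence 2) → 0 H
  atom 2: C, bond orders sum to 4 (valence 4) → 0 H
  atom 3: O, bond orders sum to 2 (valence 2) → 0 H
  atom 4: C, bond orders sum to 1 (valence 4) → 3 H
  atom 5: C, bond orders sum to 4 (valence 4) → 0 H
  atom 6: C, bond orders sum to 4 (valence 4) → 0 H
  atom 7: C, bond orders sum to 4 (valence 4) → 0 H
  atom 8: C, bond orders sum to 4 (valence 4) → 0 H
  atom 9: F (halogen, monovalent) → 0 H
  atom 10: C, bond orders sum to 4 (valence 4) → 0 H
  atom 11: C, bond orders sum to 3 (valence 4) → 1 H
  atom 12: Br (halogen, monovalent) → 0 H
  atom 13: C, bond orders sum to 3 (valence 4) → 1 H
  atom 14: C, bond orders sum to 3 (valence 4) → 1 H
  atom 15: C, bond orders sum to 3 (valence 4) → 1 H
  atom 16: C, bond orders sum to 4 (valence 4) → 0 H
  atom 17: O, bond orders sum to 1 (valence 2) → 1 H
Total hydrogens: 8.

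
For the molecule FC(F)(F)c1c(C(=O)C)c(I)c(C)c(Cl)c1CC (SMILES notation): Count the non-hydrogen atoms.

18

Every atom symbol written in the SMILES (organic subset) is one heavy atom; implicit H are not written.
Heavy atoms by element → C:12, Cl:1, F:3, I:1, O:1.
Total: 18.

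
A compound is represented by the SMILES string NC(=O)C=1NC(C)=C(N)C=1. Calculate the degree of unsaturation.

4

Degree of unsaturation = (number of rings) + (number of π bonds).
Ring closures in the SMILES: 1.
π bonds: 3 double bonds (each 1 DoU) → 3 DoU from unsaturation.
Total DoU = 1 + 3 = 4.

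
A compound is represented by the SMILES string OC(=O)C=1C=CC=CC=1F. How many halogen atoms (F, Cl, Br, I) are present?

Halogen atoms appear at heavy-atom position 10 (1×F).
Other groups present: 1 carboxylic acid.
Halogen count: 1.

1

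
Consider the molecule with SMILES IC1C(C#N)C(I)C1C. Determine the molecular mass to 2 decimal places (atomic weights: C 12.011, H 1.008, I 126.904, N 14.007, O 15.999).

346.94 g/mol

First, the molecular formula is C6H7I2N (counting implicit H from valence).
  C: 6 × 12.011 = 72.066
  H: 7 × 1.008 = 7.056
  I: 2 × 126.904 = 253.808
  N: 1 × 14.007 = 14.007
Sum: 6×12.011 + 7×1.008 + 2×126.904 + 1×14.007 = 346.937 → 346.94 g/mol.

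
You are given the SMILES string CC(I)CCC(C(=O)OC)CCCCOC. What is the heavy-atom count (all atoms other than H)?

Every atom symbol written in the SMILES (organic subset) is one heavy atom; implicit H are not written.
Heavy atoms by element → C:12, I:1, O:3.
Total: 16.

16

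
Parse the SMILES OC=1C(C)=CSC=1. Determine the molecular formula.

C5H6OS

Walk through each heavy atom and fill implicit hydrogens from standard valence (C 4, N 3, O 2, S 2, halogen 1):
  atom 1: O, bond orders sum to 1 (valence 2) → 1 H
  atom 2: C, bond orders sum to 4 (valence 4) → 0 H
  atom 3: C, bond orders sum to 4 (valence 4) → 0 H
  atom 4: C, bond orders sum to 1 (valence 4) → 3 H
  atom 5: C, bond orders sum to 3 (valence 4) → 1 H
  atom 6: S, bond orders sum to 2 (valence 2) → 0 H
  atom 7: C, bond orders sum to 3 (valence 4) → 1 H
Totals → C:5, H:6, O:1, S:1.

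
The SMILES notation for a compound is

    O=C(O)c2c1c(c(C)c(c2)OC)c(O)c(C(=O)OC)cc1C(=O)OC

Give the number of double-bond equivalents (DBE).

Molecular formula: C17H16O8.
DoU = (2C + 2 + N − H − X) / 2, where X is the halogen count and O/S are ignored.
    = (2·17 + 2 + 0 − 16 − 0) / 2 = 20 / 2 = 10.

10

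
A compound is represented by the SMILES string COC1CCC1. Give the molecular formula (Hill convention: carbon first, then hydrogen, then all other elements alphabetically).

Walk through each heavy atom and fill implicit hydrogens from standard valence (C 4, N 3, O 2, S 2, halogen 1):
  atom 1: C, bond orders sum to 1 (valence 4) → 3 H
  atom 2: O, bond orders sum to 2 (valence 2) → 0 H
  atom 3: C, bond orders sum to 3 (valence 4) → 1 H
  atom 4: C, bond orders sum to 2 (valence 4) → 2 H
  atom 5: C, bond orders sum to 2 (valence 4) → 2 H
  atom 6: C, bond orders sum to 2 (valence 4) → 2 H
Totals → C:5, H:10, O:1.
In Hill order: C5H10O.

C5H10O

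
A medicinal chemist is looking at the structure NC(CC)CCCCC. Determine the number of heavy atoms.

Every atom symbol written in the SMILES (organic subset) is one heavy atom; implicit H are not written.
Heavy atoms by element → C:8, N:1.
Total: 9.

9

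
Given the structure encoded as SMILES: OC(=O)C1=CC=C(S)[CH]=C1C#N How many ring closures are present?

In SMILES, each pair of matching ring-closure digits denotes one ring-closing bond; the number of such bonds equals the number of independent rings.
Ring-closure bonds here: 1.

1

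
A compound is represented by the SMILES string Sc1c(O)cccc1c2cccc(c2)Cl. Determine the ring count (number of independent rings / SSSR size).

2

In SMILES, each pair of matching ring-closure digits denotes one ring-closing bond; the number of such bonds equals the number of independent rings.
Ring-closure bonds here: 2.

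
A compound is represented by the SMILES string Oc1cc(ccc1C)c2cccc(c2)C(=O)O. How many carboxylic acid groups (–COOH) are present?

The carboxylic acid motif appears at heavy-atom position 15 in the SMILES.
Other groups present: 1 hydroxyl.
Carboxylic acid count: 1.

1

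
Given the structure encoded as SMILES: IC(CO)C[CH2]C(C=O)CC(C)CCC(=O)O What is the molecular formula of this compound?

Walk through each heavy atom and fill implicit hydrogens from standard valence (C 4, N 3, O 2, S 2, halogen 1):
  atom 1: I (halogen, monovalent) → 0 H
  atom 2: C, bond orders sum to 3 (valence 4) → 1 H
  atom 3: C, bond orders sum to 2 (valence 4) → 2 H
  atom 4: O, bond orders sum to 1 (valence 2) → 1 H
  atom 5: C, bond orders sum to 2 (valence 4) → 2 H
  atom 6: C with explicit H count 2
  atom 7: C, bond orders sum to 3 (valence 4) → 1 H
  atom 8: C, bond orders sum to 3 (valence 4) → 1 H
  atom 9: O, bond orders sum to 2 (valence 2) → 0 H
  atom 10: C, bond orders sum to 2 (valence 4) → 2 H
  atom 11: C, bond orders sum to 3 (valence 4) → 1 H
  atom 12: C, bond orders sum to 1 (valence 4) → 3 H
  atom 13: C, bond orders sum to 2 (valence 4) → 2 H
  atom 14: C, bond orders sum to 2 (valence 4) → 2 H
  atom 15: C, bond orders sum to 4 (valence 4) → 0 H
  atom 16: O, bond orders sum to 2 (valence 2) → 0 H
  atom 17: O, bond orders sum to 1 (valence 2) → 1 H
Totals → C:12, H:21, I:1, O:4.

C12H21IO4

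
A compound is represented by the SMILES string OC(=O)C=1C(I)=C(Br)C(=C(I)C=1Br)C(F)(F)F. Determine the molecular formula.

Walk through each heavy atom and fill implicit hydrogens from standard valence (C 4, N 3, O 2, S 2, halogen 1):
  atom 1: O, bond orders sum to 1 (valence 2) → 1 H
  atom 2: C, bond orders sum to 4 (valence 4) → 0 H
  atom 3: O, bond orders sum to 2 (valence 2) → 0 H
  atom 4: C, bond orders sum to 4 (valence 4) → 0 H
  atom 5: C, bond orders sum to 4 (valence 4) → 0 H
  atom 6: I (halogen, monovalent) → 0 H
  atom 7: C, bond orders sum to 4 (valence 4) → 0 H
  atom 8: Br (halogen, monovalent) → 0 H
  atom 9: C, bond orders sum to 4 (valence 4) → 0 H
  atom 10: C, bond orders sum to 4 (valence 4) → 0 H
  atom 11: I (halogen, monovalent) → 0 H
  atom 12: C, bond orders sum to 4 (valence 4) → 0 H
  atom 13: Br (halogen, monovalent) → 0 H
  atom 14: C, bond orders sum to 4 (valence 4) → 0 H
  atom 15: F (halogen, monovalent) → 0 H
  atom 16: F (halogen, monovalent) → 0 H
  atom 17: F (halogen, monovalent) → 0 H
Totals → C:8, H:1, Br:2, F:3, I:2, O:2.

C8HBr2F3I2O2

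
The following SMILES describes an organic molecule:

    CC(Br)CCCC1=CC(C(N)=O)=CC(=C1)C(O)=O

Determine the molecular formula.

Walk through each heavy atom and fill implicit hydrogens from standard valence (C 4, N 3, O 2, S 2, halogen 1):
  atom 1: C, bond orders sum to 1 (valence 4) → 3 H
  atom 2: C, bond orders sum to 3 (valence 4) → 1 H
  atom 3: Br (halogen, monovalent) → 0 H
  atom 4: C, bond orders sum to 2 (valence 4) → 2 H
  atom 5: C, bond orders sum to 2 (valence 4) → 2 H
  atom 6: C, bond orders sum to 2 (valence 4) → 2 H
  atom 7: C, bond orders sum to 4 (valence 4) → 0 H
  atom 8: C, bond orders sum to 3 (valence 4) → 1 H
  atom 9: C, bond orders sum to 4 (valence 4) → 0 H
  atom 10: C, bond orders sum to 4 (valence 4) → 0 H
  atom 11: N, bond orders sum to 1 (valence 3) → 2 H
  atom 12: O, bond orders sum to 2 (valence 2) → 0 H
  atom 13: C, bond orders sum to 3 (valence 4) → 1 H
  atom 14: C, bond orders sum to 4 (valence 4) → 0 H
  atom 15: C, bond orders sum to 3 (valence 4) → 1 H
  atom 16: C, bond orders sum to 4 (valence 4) → 0 H
  atom 17: O, bond orders sum to 1 (valence 2) → 1 H
  atom 18: O, bond orders sum to 2 (valence 2) → 0 H
Totals → C:13, H:16, Br:1, N:1, O:3.

C13H16BrNO3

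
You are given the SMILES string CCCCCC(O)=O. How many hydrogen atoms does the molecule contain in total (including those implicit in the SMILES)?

Walk through each heavy atom and fill implicit hydrogens from standard valence (C 4, N 3, O 2, S 2, halogen 1):
  atom 1: C, bond orders sum to 1 (valence 4) → 3 H
  atom 2: C, bond orders sum to 2 (valence 4) → 2 H
  atom 3: C, bond orders sum to 2 (valence 4) → 2 H
  atom 4: C, bond orders sum to 2 (valence 4) → 2 H
  atom 5: C, bond orders sum to 2 (valence 4) → 2 H
  atom 6: C, bond orders sum to 4 (valence 4) → 0 H
  atom 7: O, bond orders sum to 1 (valence 2) → 1 H
  atom 8: O, bond orders sum to 2 (valence 2) → 0 H
Total hydrogens: 12.

12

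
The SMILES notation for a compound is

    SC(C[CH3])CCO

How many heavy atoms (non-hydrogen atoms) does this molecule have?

7

Every atom symbol written in the SMILES (organic subset) is one heavy atom; implicit H are not written.
Heavy atoms by element → C:5, O:1, S:1.
Total: 7.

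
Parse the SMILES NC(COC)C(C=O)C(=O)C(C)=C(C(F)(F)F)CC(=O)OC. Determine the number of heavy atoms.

Every atom symbol written in the SMILES (organic subset) is one heavy atom; implicit H are not written.
Heavy atoms by element → C:13, F:3, N:1, O:5.
Total: 22.

22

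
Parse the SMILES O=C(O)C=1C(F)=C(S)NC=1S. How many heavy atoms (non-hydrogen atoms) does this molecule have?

11

Every atom symbol written in the SMILES (organic subset) is one heavy atom; implicit H are not written.
Heavy atoms by element → C:5, F:1, N:1, O:2, S:2.
Total: 11.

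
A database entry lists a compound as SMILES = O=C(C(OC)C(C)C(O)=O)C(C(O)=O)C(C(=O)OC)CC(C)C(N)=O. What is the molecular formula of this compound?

C15H23NO9

Walk through each heavy atom and fill implicit hydrogens from standard valence (C 4, N 3, O 2, S 2, halogen 1):
  atom 1: O, bond orders sum to 2 (valence 2) → 0 H
  atom 2: C, bond orders sum to 4 (valence 4) → 0 H
  atom 3: C, bond orders sum to 3 (valence 4) → 1 H
  atom 4: O, bond orders sum to 2 (valence 2) → 0 H
  atom 5: C, bond orders sum to 1 (valence 4) → 3 H
  atom 6: C, bond orders sum to 3 (valence 4) → 1 H
  atom 7: C, bond orders sum to 1 (valence 4) → 3 H
  atom 8: C, bond orders sum to 4 (valence 4) → 0 H
  atom 9: O, bond orders sum to 1 (valence 2) → 1 H
  atom 10: O, bond orders sum to 2 (valence 2) → 0 H
  atom 11: C, bond orders sum to 3 (valence 4) → 1 H
  atom 12: C, bond orders sum to 4 (valence 4) → 0 H
  atom 13: O, bond orders sum to 1 (valence 2) → 1 H
  atom 14: O, bond orders sum to 2 (valence 2) → 0 H
  atom 15: C, bond orders sum to 3 (valence 4) → 1 H
  atom 16: C, bond orders sum to 4 (valence 4) → 0 H
  atom 17: O, bond orders sum to 2 (valence 2) → 0 H
  atom 18: O, bond orders sum to 2 (valence 2) → 0 H
  atom 19: C, bond orders sum to 1 (valence 4) → 3 H
  atom 20: C, bond orders sum to 2 (valence 4) → 2 H
  atom 21: C, bond orders sum to 3 (valence 4) → 1 H
  atom 22: C, bond orders sum to 1 (valence 4) → 3 H
  atom 23: C, bond orders sum to 4 (valence 4) → 0 H
  atom 24: N, bond orders sum to 1 (valence 3) → 2 H
  atom 25: O, bond orders sum to 2 (valence 2) → 0 H
Totals → C:15, H:23, N:1, O:9.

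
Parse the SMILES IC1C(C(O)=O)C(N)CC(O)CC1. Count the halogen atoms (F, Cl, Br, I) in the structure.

Halogen atoms appear at heavy-atom position 1 (1×I).
Other groups present: 1 carboxylic acid, 1 hydroxyl, 1 primary amine.
Halogen count: 1.

1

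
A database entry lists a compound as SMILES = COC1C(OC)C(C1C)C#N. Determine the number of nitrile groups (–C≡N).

1

The nitrile motif appears at heavy-atom position 10 in the SMILES.
Other groups present: 2 ether.
Nitrile count: 1.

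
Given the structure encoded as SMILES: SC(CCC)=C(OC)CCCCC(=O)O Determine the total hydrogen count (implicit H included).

Walk through each heavy atom and fill implicit hydrogens from standard valence (C 4, N 3, O 2, S 2, halogen 1):
  atom 1: S, bond orders sum to 1 (valence 2) → 1 H
  atom 2: C, bond orders sum to 4 (valence 4) → 0 H
  atom 3: C, bond orders sum to 2 (valence 4) → 2 H
  atom 4: C, bond orders sum to 2 (valence 4) → 2 H
  atom 5: C, bond orders sum to 1 (valence 4) → 3 H
  atom 6: C, bond orders sum to 4 (valence 4) → 0 H
  atom 7: O, bond orders sum to 2 (valence 2) → 0 H
  atom 8: C, bond orders sum to 1 (valence 4) → 3 H
  atom 9: C, bond orders sum to 2 (valence 4) → 2 H
  atom 10: C, bond orders sum to 2 (valence 4) → 2 H
  atom 11: C, bond orders sum to 2 (valence 4) → 2 H
  atom 12: C, bond orders sum to 2 (valence 4) → 2 H
  atom 13: C, bond orders sum to 4 (valence 4) → 0 H
  atom 14: O, bond orders sum to 2 (valence 2) → 0 H
  atom 15: O, bond orders sum to 1 (valence 2) → 1 H
Total hydrogens: 20.

20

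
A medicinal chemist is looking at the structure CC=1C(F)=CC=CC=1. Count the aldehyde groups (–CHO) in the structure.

0

Scan the SMILES for the aldehyde motif — none present.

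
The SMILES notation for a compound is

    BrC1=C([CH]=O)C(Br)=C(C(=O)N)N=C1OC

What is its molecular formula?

Walk through each heavy atom and fill implicit hydrogens from standard valence (C 4, N 3, O 2, S 2, halogen 1):
  atom 1: Br (halogen, monovalent) → 0 H
  atom 2: C, bond orders sum to 4 (valence 4) → 0 H
  atom 3: C, bond orders sum to 4 (valence 4) → 0 H
  atom 4: C with explicit H count 1
  atom 5: O, bond orders sum to 2 (valence 2) → 0 H
  atom 6: C, bond orders sum to 4 (valence 4) → 0 H
  atom 7: Br (halogen, monovalent) → 0 H
  atom 8: C, bond orders sum to 4 (valence 4) → 0 H
  atom 9: C, bond orders sum to 4 (valence 4) → 0 H
  atom 10: O, bond orders sum to 2 (valence 2) → 0 H
  atom 11: N, bond orders sum to 1 (valence 3) → 2 H
  atom 12: N, bond orders sum to 3 (valence 3) → 0 H
  atom 13: C, bond orders sum to 4 (valence 4) → 0 H
  atom 14: O, bond orders sum to 2 (valence 2) → 0 H
  atom 15: C, bond orders sum to 1 (valence 4) → 3 H
Totals → C:8, H:6, Br:2, N:2, O:3.
In Hill order: C8H6Br2N2O3.

C8H6Br2N2O3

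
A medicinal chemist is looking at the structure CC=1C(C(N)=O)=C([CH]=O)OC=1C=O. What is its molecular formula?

Walk through each heavy atom and fill implicit hydrogens from standard valence (C 4, N 3, O 2, S 2, halogen 1):
  atom 1: C, bond orders sum to 1 (valence 4) → 3 H
  atom 2: C, bond orders sum to 4 (valence 4) → 0 H
  atom 3: C, bond orders sum to 4 (valence 4) → 0 H
  atom 4: C, bond orders sum to 4 (valence 4) → 0 H
  atom 5: N, bond orders sum to 1 (valence 3) → 2 H
  atom 6: O, bond orders sum to 2 (valence 2) → 0 H
  atom 7: C, bond orders sum to 4 (valence 4) → 0 H
  atom 8: C with explicit H count 1
  atom 9: O, bond orders sum to 2 (valence 2) → 0 H
  atom 10: O, bond orders sum to 2 (valence 2) → 0 H
  atom 11: C, bond orders sum to 4 (valence 4) → 0 H
  atom 12: C, bond orders sum to 3 (valence 4) → 1 H
  atom 13: O, bond orders sum to 2 (valence 2) → 0 H
Totals → C:8, H:7, N:1, O:4.
In Hill order: C8H7NO4.

C8H7NO4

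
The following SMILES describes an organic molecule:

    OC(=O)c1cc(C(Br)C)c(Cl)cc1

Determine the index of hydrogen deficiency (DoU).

5

Molecular formula: C9H8BrClO2.
DoU = (2C + 2 + N − H − X) / 2, where X is the halogen count and O/S are ignored.
    = (2·9 + 2 + 0 − 8 − 2) / 2 = 10 / 2 = 5.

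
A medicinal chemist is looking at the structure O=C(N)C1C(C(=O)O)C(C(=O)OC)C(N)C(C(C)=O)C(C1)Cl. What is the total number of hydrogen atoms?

Walk through each heavy atom and fill implicit hydrogens from standard valence (C 4, N 3, O 2, S 2, halogen 1):
  atom 1: O, bond orders sum to 2 (valence 2) → 0 H
  atom 2: C, bond orders sum to 4 (valence 4) → 0 H
  atom 3: N, bond orders sum to 1 (valence 3) → 2 H
  atom 4: C, bond orders sum to 3 (valence 4) → 1 H
  atom 5: C, bond orders sum to 3 (valence 4) → 1 H
  atom 6: C, bond orders sum to 4 (valence 4) → 0 H
  atom 7: O, bond orders sum to 2 (valence 2) → 0 H
  atom 8: O, bond orders sum to 1 (valence 2) → 1 H
  atom 9: C, bond orders sum to 3 (valence 4) → 1 H
  atom 10: C, bond orders sum to 4 (valence 4) → 0 H
  atom 11: O, bond orders sum to 2 (valence 2) → 0 H
  atom 12: O, bond orders sum to 2 (valence 2) → 0 H
  atom 13: C, bond orders sum to 1 (valence 4) → 3 H
  atom 14: C, bond orders sum to 3 (valence 4) → 1 H
  atom 15: N, bond orders sum to 1 (valence 3) → 2 H
  atom 16: C, bond orders sum to 3 (valence 4) → 1 H
  atom 17: C, bond orders sum to 4 (valence 4) → 0 H
  atom 18: C, bond orders sum to 1 (valence 4) → 3 H
  atom 19: O, bond orders sum to 2 (valence 2) → 0 H
  atom 20: C, bond orders sum to 3 (valence 4) → 1 H
  atom 21: C, bond orders sum to 2 (valence 4) → 2 H
  atom 22: Cl (halogen, monovalent) → 0 H
Total hydrogens: 19.

19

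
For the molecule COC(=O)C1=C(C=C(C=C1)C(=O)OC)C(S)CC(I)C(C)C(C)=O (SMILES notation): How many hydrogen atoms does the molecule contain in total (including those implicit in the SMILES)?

Walk through each heavy atom and fill implicit hydrogens from standard valence (C 4, N 3, O 2, S 2, halogen 1):
  atom 1: C, bond orders sum to 1 (valence 4) → 3 H
  atom 2: O, bond orders sum to 2 (valence 2) → 0 H
  atom 3: C, bond orders sum to 4 (valence 4) → 0 H
  atom 4: O, bond orders sum to 2 (valence 2) → 0 H
  atom 5: C, bond orders sum to 4 (valence 4) → 0 H
  atom 6: C, bond orders sum to 4 (valence 4) → 0 H
  atom 7: C, bond orders sum to 3 (valence 4) → 1 H
  atom 8: C, bond orders sum to 4 (valence 4) → 0 H
  atom 9: C, bond orders sum to 3 (valence 4) → 1 H
  atom 10: C, bond orders sum to 3 (valence 4) → 1 H
  atom 11: C, bond orders sum to 4 (valence 4) → 0 H
  atom 12: O, bond orders sum to 2 (valence 2) → 0 H
  atom 13: O, bond orders sum to 2 (valence 2) → 0 H
  atom 14: C, bond orders sum to 1 (valence 4) → 3 H
  atom 15: C, bond orders sum to 3 (valence 4) → 1 H
  atom 16: S, bond orders sum to 1 (valence 2) → 1 H
  atom 17: C, bond orders sum to 2 (valence 4) → 2 H
  atom 18: C, bond orders sum to 3 (valence 4) → 1 H
  atom 19: I (halogen, monovalent) → 0 H
  atom 20: C, bond orders sum to 3 (valence 4) → 1 H
  atom 21: C, bond orders sum to 1 (valence 4) → 3 H
  atom 22: C, bond orders sum to 4 (valence 4) → 0 H
  atom 23: C, bond orders sum to 1 (valence 4) → 3 H
  atom 24: O, bond orders sum to 2 (valence 2) → 0 H
Total hydrogens: 21.

21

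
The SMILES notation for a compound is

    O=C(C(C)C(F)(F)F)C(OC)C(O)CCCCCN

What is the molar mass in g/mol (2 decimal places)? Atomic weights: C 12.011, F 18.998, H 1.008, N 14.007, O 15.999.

First, the molecular formula is C12H22F3NO3 (counting implicit H from valence).
  C: 12 × 12.011 = 144.132
  F: 3 × 18.998 = 56.994
  H: 22 × 1.008 = 22.176
  N: 1 × 14.007 = 14.007
  O: 3 × 15.999 = 47.997
Sum: 12×12.011 + 3×18.998 + 22×1.008 + 1×14.007 + 3×15.999 = 285.306 → 285.31 g/mol.

285.31 g/mol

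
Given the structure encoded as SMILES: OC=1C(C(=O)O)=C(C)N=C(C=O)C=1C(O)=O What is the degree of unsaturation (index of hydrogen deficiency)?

Degree of unsaturation = (number of rings) + (number of π bonds).
Ring closures in the SMILES: 1.
π bonds: 6 double bonds (each 1 DoU) → 6 DoU from unsaturation.
Total DoU = 1 + 6 = 7.

7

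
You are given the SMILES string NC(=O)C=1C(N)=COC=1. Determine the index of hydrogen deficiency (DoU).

Molecular formula: C5H6N2O2.
DoU = (2C + 2 + N − H − X) / 2, where X is the halogen count and O/S are ignored.
    = (2·5 + 2 + 2 − 6 − 0) / 2 = 8 / 2 = 4.

4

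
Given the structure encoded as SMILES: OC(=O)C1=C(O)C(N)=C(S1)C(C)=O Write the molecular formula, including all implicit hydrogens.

Walk through each heavy atom and fill implicit hydrogens from standard valence (C 4, N 3, O 2, S 2, halogen 1):
  atom 1: O, bond orders sum to 1 (valence 2) → 1 H
  atom 2: C, bond orders sum to 4 (valence 4) → 0 H
  atom 3: O, bond orders sum to 2 (valence 2) → 0 H
  atom 4: C, bond orders sum to 4 (valence 4) → 0 H
  atom 5: C, bond orders sum to 4 (valence 4) → 0 H
  atom 6: O, bond orders sum to 1 (valence 2) → 1 H
  atom 7: C, bond orders sum to 4 (valence 4) → 0 H
  atom 8: N, bond orders sum to 1 (valence 3) → 2 H
  atom 9: C, bond orders sum to 4 (valence 4) → 0 H
  atom 10: S, bond orders sum to 2 (valence 2) → 0 H
  atom 11: C, bond orders sum to 4 (valence 4) → 0 H
  atom 12: C, bond orders sum to 1 (valence 4) → 3 H
  atom 13: O, bond orders sum to 2 (valence 2) → 0 H
Totals → C:7, H:7, N:1, O:4, S:1.

C7H7NO4S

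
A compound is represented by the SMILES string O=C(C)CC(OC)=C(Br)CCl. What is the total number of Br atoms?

Scan the SMILES for Br atoms (remember two-letter symbols like Cl and Br are single atoms).
Bromine count: 1.

1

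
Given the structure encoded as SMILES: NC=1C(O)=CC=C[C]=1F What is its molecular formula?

C6H6FNO

Walk through each heavy atom and fill implicit hydrogens from standard valence (C 4, N 3, O 2, S 2, halogen 1):
  atom 1: N, bond orders sum to 1 (valence 3) → 2 H
  atom 2: C, bond orders sum to 4 (valence 4) → 0 H
  atom 3: C, bond orders sum to 4 (valence 4) → 0 H
  atom 4: O, bond orders sum to 1 (valence 2) → 1 H
  atom 5: C, bond orders sum to 3 (valence 4) → 1 H
  atom 6: C, bond orders sum to 3 (valence 4) → 1 H
  atom 7: C, bond orders sum to 3 (valence 4) → 1 H
  atom 8: C with explicit H count 0
  atom 9: F (halogen, monovalent) → 0 H
Totals → C:6, H:6, F:1, N:1, O:1.
In Hill order: C6H6FNO.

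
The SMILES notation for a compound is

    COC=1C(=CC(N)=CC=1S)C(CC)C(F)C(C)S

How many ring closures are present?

1

In SMILES, each pair of matching ring-closure digits denotes one ring-closing bond; the number of such bonds equals the number of independent rings.
Ring-closure bonds here: 1.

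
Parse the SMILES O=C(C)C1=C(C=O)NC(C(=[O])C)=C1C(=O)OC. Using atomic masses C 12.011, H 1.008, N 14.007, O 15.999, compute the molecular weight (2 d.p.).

First, the molecular formula is C11H11NO5 (counting implicit H from valence).
  C: 11 × 12.011 = 132.121
  H: 11 × 1.008 = 11.088
  N: 1 × 14.007 = 14.007
  O: 5 × 15.999 = 79.995
Sum: 11×12.011 + 11×1.008 + 1×14.007 + 5×15.999 = 237.211 → 237.21 g/mol.

237.21 g/mol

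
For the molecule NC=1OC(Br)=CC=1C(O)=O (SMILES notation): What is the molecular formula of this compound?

C5H4BrNO3

Walk through each heavy atom and fill implicit hydrogens from standard valence (C 4, N 3, O 2, S 2, halogen 1):
  atom 1: N, bond orders sum to 1 (valence 3) → 2 H
  atom 2: C, bond orders sum to 4 (valence 4) → 0 H
  atom 3: O, bond orders sum to 2 (valence 2) → 0 H
  atom 4: C, bond orders sum to 4 (valence 4) → 0 H
  atom 5: Br (halogen, monovalent) → 0 H
  atom 6: C, bond orders sum to 3 (valence 4) → 1 H
  atom 7: C, bond orders sum to 4 (valence 4) → 0 H
  atom 8: C, bond orders sum to 4 (valence 4) → 0 H
  atom 9: O, bond orders sum to 1 (valence 2) → 1 H
  atom 10: O, bond orders sum to 2 (valence 2) → 0 H
Totals → C:5, H:4, Br:1, N:1, O:3.
In Hill order: C5H4BrNO3.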